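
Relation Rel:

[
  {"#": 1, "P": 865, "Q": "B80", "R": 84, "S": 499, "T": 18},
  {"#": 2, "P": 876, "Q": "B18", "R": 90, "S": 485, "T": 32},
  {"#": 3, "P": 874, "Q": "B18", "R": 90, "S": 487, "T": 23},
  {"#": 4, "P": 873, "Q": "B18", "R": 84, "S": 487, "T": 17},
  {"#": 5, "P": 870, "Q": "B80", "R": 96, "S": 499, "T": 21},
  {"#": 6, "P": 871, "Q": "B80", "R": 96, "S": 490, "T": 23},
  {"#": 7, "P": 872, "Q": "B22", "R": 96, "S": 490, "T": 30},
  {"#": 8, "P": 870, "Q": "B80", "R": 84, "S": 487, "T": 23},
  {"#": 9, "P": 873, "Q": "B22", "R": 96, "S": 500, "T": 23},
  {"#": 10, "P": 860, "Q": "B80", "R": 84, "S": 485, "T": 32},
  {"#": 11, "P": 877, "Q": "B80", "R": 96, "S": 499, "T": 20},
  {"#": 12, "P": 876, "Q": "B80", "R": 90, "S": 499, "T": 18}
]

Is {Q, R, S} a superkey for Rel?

No

Rows 5 and 11 have the same {Q, R, S} value (Q=B80, R=96, S=499) but are distinct tuples, so {Q, R, S} does not determine every attribute — not a superkey.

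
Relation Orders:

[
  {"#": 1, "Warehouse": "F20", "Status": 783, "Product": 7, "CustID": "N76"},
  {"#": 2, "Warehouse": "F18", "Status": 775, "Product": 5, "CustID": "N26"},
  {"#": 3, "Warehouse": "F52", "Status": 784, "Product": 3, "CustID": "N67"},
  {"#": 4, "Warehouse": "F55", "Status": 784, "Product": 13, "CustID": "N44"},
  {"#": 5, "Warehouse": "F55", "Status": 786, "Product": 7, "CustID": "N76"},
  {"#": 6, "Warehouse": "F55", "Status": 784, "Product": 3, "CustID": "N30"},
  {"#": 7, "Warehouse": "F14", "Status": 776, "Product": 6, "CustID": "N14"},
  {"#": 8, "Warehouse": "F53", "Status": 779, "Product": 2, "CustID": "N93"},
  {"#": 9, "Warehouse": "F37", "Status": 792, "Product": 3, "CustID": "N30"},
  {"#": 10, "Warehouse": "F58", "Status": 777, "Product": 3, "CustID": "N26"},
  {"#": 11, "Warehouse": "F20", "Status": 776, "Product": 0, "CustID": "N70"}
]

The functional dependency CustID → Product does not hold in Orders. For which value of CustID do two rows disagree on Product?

CustID=N76: rows 1, 5 → Product = 7, 7 ✓
CustID=N26: rows 2, 10 → Product takes values {5, 3} — violation
CustID=N67: row 3 → Product = 3 ✓
CustID=N44: row 4 → Product = 13 ✓
CustID=N30: rows 6, 9 → Product = 3, 3 ✓
CustID=N14: row 7 → Product = 6 ✓
CustID=N93: row 8 → Product = 2 ✓
CustID=N70: row 11 → Product = 0 ✓
The only CustID value with inconsistent Product is CustID=N26.

N26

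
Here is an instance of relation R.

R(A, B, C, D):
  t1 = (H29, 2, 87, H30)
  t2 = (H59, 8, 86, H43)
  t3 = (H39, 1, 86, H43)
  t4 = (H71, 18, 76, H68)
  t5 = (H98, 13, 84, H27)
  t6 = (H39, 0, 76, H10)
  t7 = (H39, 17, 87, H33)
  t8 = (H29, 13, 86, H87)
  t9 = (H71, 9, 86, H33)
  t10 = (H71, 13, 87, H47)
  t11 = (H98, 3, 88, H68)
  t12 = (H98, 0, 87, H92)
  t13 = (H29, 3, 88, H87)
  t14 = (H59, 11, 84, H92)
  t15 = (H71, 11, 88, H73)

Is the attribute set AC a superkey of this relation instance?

All 15 rows have distinct AC values, so AC → (all attributes) holds and AC is a superkey.

Yes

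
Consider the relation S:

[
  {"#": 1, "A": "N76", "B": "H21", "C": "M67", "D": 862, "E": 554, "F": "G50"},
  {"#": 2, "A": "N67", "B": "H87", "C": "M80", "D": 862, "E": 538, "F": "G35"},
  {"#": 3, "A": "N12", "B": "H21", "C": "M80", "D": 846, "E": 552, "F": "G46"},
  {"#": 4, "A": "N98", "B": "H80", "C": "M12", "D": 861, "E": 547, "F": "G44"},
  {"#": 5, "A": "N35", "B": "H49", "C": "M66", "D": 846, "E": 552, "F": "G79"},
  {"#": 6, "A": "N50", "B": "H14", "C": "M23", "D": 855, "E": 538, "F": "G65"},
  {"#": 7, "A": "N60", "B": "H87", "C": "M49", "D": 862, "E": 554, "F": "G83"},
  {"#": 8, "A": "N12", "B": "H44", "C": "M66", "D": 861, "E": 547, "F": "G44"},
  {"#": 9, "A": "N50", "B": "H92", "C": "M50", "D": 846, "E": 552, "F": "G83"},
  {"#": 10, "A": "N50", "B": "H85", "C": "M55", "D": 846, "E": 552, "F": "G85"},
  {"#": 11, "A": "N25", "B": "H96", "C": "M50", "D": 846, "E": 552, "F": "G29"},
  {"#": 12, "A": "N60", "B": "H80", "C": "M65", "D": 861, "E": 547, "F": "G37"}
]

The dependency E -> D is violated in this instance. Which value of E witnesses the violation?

538

E=554: rows 1, 7 → D = 862, 862 ✓
E=538: rows 2, 6 → D takes values {862, 855} — violation
E=552: rows 3, 5, 9, 10, 11 → D = 846, 846, 846, 846, 846 ✓
E=547: rows 4, 8, 12 → D = 861, 861, 861 ✓
The only E value with inconsistent D is E=538.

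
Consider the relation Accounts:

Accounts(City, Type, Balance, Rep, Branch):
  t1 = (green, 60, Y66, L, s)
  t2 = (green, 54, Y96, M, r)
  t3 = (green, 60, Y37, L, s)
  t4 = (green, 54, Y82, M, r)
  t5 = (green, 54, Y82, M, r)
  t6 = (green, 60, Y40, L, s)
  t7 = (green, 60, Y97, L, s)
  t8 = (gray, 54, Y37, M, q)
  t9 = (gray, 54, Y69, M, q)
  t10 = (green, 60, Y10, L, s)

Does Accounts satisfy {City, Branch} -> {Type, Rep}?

Yes

(City=green, Branch=s): rows 1, 3, 6, 7, 10 → {Type,Rep} = (60, L), (60, L), (60, L), (60, L), (60, L) ✓
(City=green, Branch=r): rows 2, 4, 5 → {Type,Rep} = (54, M), (54, M), (54, M) ✓
(City=gray, Branch=q): rows 8, 9 → {Type,Rep} = (54, M), (54, M) ✓
Every {City, Branch} value is associated with a single {Type, Rep} value, so {City, Branch} -> {Type, Rep} holds.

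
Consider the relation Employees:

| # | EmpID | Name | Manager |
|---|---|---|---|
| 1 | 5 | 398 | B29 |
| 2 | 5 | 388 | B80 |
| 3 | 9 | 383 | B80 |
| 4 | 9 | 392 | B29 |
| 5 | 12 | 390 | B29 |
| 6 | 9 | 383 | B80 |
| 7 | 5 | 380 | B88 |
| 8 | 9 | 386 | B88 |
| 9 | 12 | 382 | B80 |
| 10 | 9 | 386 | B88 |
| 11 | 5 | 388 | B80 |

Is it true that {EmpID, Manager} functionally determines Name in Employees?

Yes

(EmpID=5, Manager=B29): row 1 → Name = 398 ✓
(EmpID=5, Manager=B80): rows 2, 11 → Name = 388, 388 ✓
(EmpID=9, Manager=B80): rows 3, 6 → Name = 383, 383 ✓
(EmpID=9, Manager=B29): row 4 → Name = 392 ✓
(EmpID=12, Manager=B29): row 5 → Name = 390 ✓
(EmpID=5, Manager=B88): row 7 → Name = 380 ✓
(EmpID=9, Manager=B88): rows 8, 10 → Name = 386, 386 ✓
(EmpID=12, Manager=B80): row 9 → Name = 382 ✓
Every {EmpID, Manager} value is associated with a single Name value, so {EmpID, Manager} → Name holds.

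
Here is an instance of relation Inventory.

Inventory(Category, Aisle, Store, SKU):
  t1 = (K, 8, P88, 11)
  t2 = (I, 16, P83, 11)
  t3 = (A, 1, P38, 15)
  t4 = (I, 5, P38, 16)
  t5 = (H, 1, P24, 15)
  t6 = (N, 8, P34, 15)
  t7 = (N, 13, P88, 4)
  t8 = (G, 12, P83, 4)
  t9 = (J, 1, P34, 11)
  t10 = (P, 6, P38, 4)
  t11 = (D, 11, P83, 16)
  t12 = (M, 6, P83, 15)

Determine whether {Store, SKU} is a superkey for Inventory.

Yes

All 12 rows have distinct {Store, SKU} values, so {Store, SKU} → (all attributes) holds and {Store, SKU} is a superkey.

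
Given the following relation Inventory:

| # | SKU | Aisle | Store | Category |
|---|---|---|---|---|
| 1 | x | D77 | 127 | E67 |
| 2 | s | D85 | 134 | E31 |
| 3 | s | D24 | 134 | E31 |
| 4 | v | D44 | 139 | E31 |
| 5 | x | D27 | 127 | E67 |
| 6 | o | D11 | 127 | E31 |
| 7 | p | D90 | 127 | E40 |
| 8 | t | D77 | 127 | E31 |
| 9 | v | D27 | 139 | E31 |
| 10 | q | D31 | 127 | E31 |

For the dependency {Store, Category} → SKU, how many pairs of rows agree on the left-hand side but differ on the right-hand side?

3

(Store=127, Category=E67): all 2 rows agree on SKU — 0 pairs.
(Store=134, Category=E31): all 2 rows agree on SKU — 0 pairs.
(Store=139, Category=E31): all 2 rows agree on SKU — 0 pairs.
(Store=127, Category=E31): violating pairs (6,8), (6,10), (8,10) — 3 pairs.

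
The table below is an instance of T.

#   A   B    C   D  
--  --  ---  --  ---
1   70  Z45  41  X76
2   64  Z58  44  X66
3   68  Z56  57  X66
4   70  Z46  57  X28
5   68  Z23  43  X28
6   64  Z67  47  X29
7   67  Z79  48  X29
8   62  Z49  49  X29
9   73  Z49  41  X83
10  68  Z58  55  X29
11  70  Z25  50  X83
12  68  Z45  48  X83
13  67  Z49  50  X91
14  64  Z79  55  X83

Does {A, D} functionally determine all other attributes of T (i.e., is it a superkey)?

Yes

All 14 rows have distinct {A, D} values, so {A, D} → (all attributes) holds and {A, D} is a superkey.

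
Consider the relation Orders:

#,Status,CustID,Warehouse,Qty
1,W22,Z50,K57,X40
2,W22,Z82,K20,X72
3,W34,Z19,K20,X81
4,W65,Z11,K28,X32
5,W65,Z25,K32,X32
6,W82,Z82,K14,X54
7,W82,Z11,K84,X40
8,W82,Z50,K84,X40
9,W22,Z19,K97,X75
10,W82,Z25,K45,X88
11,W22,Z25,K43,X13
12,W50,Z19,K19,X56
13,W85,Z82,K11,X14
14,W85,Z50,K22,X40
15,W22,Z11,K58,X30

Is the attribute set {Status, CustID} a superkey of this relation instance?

Yes

All 15 rows have distinct {Status, CustID} values, so {Status, CustID} → (all attributes) holds and {Status, CustID} is a superkey.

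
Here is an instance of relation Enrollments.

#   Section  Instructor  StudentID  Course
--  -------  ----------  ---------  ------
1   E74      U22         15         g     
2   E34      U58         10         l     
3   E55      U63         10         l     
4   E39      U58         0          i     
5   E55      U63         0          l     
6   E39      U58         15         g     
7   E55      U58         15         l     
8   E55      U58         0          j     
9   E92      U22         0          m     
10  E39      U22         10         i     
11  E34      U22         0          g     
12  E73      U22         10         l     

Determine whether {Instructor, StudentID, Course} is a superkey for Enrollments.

All 12 rows have distinct {Instructor, StudentID, Course} values, so {Instructor, StudentID, Course} → (all attributes) holds and {Instructor, StudentID, Course} is a superkey.

Yes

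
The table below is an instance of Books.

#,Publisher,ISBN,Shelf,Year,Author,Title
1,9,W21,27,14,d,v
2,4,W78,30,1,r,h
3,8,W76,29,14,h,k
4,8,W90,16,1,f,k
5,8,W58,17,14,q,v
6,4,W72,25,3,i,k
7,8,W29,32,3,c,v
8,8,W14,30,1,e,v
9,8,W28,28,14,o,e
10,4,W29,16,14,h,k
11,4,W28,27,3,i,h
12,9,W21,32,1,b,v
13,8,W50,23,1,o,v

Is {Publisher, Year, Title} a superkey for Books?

Rows 8 and 13 have the same {Publisher, Year, Title} value (Publisher=8, Year=1, Title=v) but are distinct tuples, so {Publisher, Year, Title} does not determine every attribute — not a superkey.

No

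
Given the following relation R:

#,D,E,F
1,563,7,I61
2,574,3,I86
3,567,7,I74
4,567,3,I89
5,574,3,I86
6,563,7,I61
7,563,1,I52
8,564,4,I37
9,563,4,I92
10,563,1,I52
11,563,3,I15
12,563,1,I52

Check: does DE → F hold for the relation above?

Yes

(D=563, E=7): rows 1, 6 → F = I61, I61 ✓
(D=574, E=3): rows 2, 5 → F = I86, I86 ✓
(D=567, E=7): row 3 → F = I74 ✓
(D=567, E=3): row 4 → F = I89 ✓
(D=563, E=1): rows 7, 10, 12 → F = I52, I52, I52 ✓
(D=564, E=4): row 8 → F = I37 ✓
(D=563, E=4): row 9 → F = I92 ✓
(D=563, E=3): row 11 → F = I15 ✓
Every DE value is associated with a single F value, so DE → F holds.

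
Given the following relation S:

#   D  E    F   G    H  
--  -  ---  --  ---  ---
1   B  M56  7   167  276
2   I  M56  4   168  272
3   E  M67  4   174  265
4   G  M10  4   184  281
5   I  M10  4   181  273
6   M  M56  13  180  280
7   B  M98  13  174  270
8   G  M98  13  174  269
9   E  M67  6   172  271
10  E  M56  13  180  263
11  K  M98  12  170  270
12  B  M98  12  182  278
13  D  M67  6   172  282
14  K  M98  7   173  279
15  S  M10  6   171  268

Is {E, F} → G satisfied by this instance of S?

No

(E=M56, F=7): row 1 → G = 167 ✓
(E=M56, F=4): row 2 → G = 168 ✓
(E=M67, F=4): row 3 → G = 174 ✓
(E=M10, F=4): rows 4, 5 → G takes values {184, 181} — violation
(E=M56, F=13): rows 6, 10 → G = 180, 180 ✓
(E=M98, F=13): rows 7, 8 → G = 174, 174 ✓
(E=M67, F=6): rows 9, 13 → G = 172, 172 ✓
(E=M98, F=12): rows 11, 12 → G takes values {170, 182} — violation
(E=M98, F=7): row 14 → G = 173 ✓
(E=M10, F=6): row 15 → G = 171 ✓
Two rows agree on {E, F} but differ on G, so {E, F} → G does not hold.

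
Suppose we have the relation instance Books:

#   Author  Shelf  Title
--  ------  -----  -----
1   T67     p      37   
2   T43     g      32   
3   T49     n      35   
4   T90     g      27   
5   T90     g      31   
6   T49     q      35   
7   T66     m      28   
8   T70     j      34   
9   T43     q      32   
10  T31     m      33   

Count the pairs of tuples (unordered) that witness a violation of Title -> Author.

Title=32: all 2 rows agree on Author — 0 pairs.
Title=35: all 2 rows agree on Author — 0 pairs.

0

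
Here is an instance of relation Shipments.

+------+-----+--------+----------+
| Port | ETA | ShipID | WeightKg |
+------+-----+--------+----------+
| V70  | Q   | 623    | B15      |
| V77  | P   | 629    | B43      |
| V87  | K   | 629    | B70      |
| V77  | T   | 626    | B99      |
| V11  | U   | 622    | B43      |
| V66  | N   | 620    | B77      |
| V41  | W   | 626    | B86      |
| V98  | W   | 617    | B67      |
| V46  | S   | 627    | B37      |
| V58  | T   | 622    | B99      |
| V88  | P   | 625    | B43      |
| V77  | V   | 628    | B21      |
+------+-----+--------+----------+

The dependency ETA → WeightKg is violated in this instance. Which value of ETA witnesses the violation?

ETA=Q: 1 row → WeightKg = B15 ✓
ETA=P: 2 rows → WeightKg = B43, B43 ✓
ETA=K: 1 row → WeightKg = B70 ✓
ETA=T: 2 rows → WeightKg = B99, B99 ✓
ETA=U: 1 row → WeightKg = B43 ✓
ETA=N: 1 row → WeightKg = B77 ✓
ETA=W: 2 rows → WeightKg takes values {B86, B67} — violation
ETA=S: 1 row → WeightKg = B37 ✓
ETA=V: 1 row → WeightKg = B21 ✓
The only ETA value with inconsistent WeightKg is ETA=W.

W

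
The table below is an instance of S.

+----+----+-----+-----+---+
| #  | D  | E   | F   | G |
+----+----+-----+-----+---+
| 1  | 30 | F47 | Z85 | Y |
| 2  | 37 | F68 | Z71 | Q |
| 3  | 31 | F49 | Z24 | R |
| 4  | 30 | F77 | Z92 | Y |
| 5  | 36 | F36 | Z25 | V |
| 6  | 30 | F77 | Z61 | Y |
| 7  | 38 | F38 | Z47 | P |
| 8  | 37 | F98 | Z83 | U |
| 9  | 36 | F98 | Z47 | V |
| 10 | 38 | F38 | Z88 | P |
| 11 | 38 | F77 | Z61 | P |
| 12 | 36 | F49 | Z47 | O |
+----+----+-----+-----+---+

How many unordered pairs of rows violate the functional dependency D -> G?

D=30: all 3 rows agree on G — 0 pairs.
D=37: violating pairs (2,8) — 1 pair.
D=36: violating pairs (5,12), (9,12) — 2 pairs.
D=38: all 3 rows agree on G — 0 pairs.

3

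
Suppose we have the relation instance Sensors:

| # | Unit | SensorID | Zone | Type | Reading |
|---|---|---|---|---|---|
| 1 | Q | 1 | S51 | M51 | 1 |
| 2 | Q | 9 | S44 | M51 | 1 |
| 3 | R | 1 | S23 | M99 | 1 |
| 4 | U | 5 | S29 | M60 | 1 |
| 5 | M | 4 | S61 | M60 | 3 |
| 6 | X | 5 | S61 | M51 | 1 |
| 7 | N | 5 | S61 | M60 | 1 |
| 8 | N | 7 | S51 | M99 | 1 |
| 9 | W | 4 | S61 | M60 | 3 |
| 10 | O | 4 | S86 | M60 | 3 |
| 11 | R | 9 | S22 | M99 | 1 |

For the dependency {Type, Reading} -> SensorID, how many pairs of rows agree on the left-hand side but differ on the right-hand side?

6

(Type=M51, Reading=1): violating pairs (1,2), (1,6), (2,6) — 3 pairs.
(Type=M99, Reading=1): violating pairs (3,8), (3,11), (8,11) — 3 pairs.
(Type=M60, Reading=1): all 2 rows agree on SensorID — 0 pairs.
(Type=M60, Reading=3): all 3 rows agree on SensorID — 0 pairs.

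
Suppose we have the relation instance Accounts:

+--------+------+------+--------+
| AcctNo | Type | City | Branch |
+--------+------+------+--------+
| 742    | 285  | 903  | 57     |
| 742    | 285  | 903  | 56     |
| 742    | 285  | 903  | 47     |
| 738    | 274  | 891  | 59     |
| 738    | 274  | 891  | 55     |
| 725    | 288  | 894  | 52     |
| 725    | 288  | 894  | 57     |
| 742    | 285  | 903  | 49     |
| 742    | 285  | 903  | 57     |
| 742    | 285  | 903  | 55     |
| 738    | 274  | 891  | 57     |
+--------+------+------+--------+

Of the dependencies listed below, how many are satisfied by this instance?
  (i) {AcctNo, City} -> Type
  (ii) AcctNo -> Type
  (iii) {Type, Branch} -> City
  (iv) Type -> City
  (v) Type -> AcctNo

(i) {AcctNo, City} -> Type: every LHS value maps to a single RHS value — holds.
(ii) AcctNo -> Type: every LHS value maps to a single RHS value — holds.
(iii) {Type, Branch} -> City: every LHS value maps to a single RHS value — holds.
(iv) Type -> City: every LHS value maps to a single RHS value — holds.
(v) Type -> AcctNo: every LHS value maps to a single RHS value — holds.
5 of the 5 dependencies hold.

5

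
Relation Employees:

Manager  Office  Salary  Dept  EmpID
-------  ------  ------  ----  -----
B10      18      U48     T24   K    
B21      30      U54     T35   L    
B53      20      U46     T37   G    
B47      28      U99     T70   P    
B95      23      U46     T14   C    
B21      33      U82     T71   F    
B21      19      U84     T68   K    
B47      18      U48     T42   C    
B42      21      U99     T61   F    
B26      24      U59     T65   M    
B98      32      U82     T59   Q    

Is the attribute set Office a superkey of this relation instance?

Two distinct rows share Office=18, so Office does not determine every attribute — not a superkey.

No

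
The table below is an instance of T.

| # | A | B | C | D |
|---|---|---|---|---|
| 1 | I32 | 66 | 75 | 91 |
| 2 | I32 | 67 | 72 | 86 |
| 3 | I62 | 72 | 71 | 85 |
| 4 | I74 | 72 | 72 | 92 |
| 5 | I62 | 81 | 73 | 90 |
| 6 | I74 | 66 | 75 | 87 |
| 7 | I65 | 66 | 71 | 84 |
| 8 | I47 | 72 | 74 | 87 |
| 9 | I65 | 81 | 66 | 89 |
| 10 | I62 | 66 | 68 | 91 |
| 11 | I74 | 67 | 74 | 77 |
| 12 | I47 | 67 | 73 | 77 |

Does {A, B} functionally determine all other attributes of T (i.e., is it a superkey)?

All 12 rows have distinct {A, B} values, so {A, B} → (all attributes) holds and {A, B} is a superkey.

Yes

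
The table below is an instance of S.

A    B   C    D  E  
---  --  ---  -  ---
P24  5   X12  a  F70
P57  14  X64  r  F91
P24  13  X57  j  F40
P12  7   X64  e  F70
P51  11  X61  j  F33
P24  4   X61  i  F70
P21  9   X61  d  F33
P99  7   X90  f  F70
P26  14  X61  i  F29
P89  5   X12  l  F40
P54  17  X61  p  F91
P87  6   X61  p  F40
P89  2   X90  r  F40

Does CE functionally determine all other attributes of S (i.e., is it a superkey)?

Two distinct rows share (C=X61, E=F33), so CE does not determine every attribute — not a superkey.

No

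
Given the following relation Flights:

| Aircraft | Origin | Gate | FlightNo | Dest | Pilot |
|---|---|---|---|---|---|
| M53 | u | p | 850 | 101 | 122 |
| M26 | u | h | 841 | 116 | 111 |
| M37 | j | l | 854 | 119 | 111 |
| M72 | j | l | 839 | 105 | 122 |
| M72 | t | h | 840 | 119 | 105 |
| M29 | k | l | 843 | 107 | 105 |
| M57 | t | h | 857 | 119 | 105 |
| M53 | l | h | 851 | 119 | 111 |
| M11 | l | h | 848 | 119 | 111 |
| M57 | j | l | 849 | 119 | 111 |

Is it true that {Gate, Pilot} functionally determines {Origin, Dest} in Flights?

No

(Gate=p, Pilot=122): 1 row → {Origin,Dest} = (u, 101) ✓
(Gate=h, Pilot=111): 3 rows → {Origin,Dest} takes values {(u, 116), (l, 119)} — violation
(Gate=l, Pilot=111): 2 rows → {Origin,Dest} = (j, 119), (j, 119) ✓
(Gate=l, Pilot=122): 1 row → {Origin,Dest} = (j, 105) ✓
(Gate=h, Pilot=105): 2 rows → {Origin,Dest} = (t, 119), (t, 119) ✓
(Gate=l, Pilot=105): 1 row → {Origin,Dest} = (k, 107) ✓
Two rows agree on {Gate, Pilot} but differ on {Origin, Dest}, so {Gate, Pilot} -> {Origin, Dest} does not hold.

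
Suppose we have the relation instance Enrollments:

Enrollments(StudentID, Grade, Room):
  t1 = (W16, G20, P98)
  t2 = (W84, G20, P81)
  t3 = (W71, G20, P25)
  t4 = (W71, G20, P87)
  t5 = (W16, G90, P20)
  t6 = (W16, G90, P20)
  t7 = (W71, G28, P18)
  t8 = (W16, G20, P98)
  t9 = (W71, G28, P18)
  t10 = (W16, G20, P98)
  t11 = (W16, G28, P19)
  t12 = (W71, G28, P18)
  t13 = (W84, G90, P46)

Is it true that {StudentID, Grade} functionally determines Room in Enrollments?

(StudentID=W16, Grade=G20): rows 1, 8, 10 → Room = P98, P98, P98 ✓
(StudentID=W84, Grade=G20): row 2 → Room = P81 ✓
(StudentID=W71, Grade=G20): rows 3, 4 → Room takes values {P25, P87} — violation
(StudentID=W16, Grade=G90): rows 5, 6 → Room = P20, P20 ✓
(StudentID=W71, Grade=G28): rows 7, 9, 12 → Room = P18, P18, P18 ✓
(StudentID=W16, Grade=G28): row 11 → Room = P19 ✓
(StudentID=W84, Grade=G90): row 13 → Room = P46 ✓
Two rows agree on {StudentID, Grade} but differ on Room, so {StudentID, Grade} → Room does not hold.

No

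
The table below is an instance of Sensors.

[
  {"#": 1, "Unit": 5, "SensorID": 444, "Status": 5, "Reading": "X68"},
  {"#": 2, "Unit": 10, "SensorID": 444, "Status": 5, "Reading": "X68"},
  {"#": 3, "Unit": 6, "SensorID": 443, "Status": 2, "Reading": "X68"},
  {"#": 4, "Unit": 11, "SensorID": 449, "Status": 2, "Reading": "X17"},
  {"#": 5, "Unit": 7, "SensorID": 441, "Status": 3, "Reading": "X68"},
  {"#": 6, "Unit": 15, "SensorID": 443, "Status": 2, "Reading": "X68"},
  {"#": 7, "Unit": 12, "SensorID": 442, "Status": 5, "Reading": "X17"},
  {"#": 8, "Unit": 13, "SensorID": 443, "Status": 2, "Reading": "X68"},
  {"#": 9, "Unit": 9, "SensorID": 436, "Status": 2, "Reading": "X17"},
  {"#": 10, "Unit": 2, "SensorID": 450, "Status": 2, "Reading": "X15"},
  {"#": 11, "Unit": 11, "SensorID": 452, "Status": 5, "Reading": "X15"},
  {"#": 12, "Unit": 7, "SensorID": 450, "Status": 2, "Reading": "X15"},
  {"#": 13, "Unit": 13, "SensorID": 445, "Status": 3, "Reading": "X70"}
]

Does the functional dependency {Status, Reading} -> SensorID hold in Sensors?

No

(Status=5, Reading=X68): rows 1, 2 → SensorID = 444, 444 ✓
(Status=2, Reading=X68): rows 3, 6, 8 → SensorID = 443, 443, 443 ✓
(Status=2, Reading=X17): rows 4, 9 → SensorID takes values {449, 436} — violation
(Status=3, Reading=X68): row 5 → SensorID = 441 ✓
(Status=5, Reading=X17): row 7 → SensorID = 442 ✓
(Status=2, Reading=X15): rows 10, 12 → SensorID = 450, 450 ✓
(Status=5, Reading=X15): row 11 → SensorID = 452 ✓
(Status=3, Reading=X70): row 13 → SensorID = 445 ✓
Two rows agree on {Status, Reading} but differ on SensorID, so {Status, Reading} -> SensorID does not hold.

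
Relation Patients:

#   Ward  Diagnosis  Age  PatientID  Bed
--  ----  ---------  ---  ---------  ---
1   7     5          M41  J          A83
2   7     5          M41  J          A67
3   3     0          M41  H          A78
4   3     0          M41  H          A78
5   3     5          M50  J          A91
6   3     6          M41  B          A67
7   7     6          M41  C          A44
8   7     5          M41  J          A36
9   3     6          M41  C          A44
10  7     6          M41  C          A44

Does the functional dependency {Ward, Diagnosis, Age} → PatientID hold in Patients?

No

(Ward=7, Diagnosis=5, Age=M41): rows 1, 2, 8 → PatientID = J, J, J ✓
(Ward=3, Diagnosis=0, Age=M41): rows 3, 4 → PatientID = H, H ✓
(Ward=3, Diagnosis=5, Age=M50): row 5 → PatientID = J ✓
(Ward=3, Diagnosis=6, Age=M41): rows 6, 9 → PatientID takes values {B, C} — violation
(Ward=7, Diagnosis=6, Age=M41): rows 7, 10 → PatientID = C, C ✓
Two rows agree on {Ward, Diagnosis, Age} but differ on PatientID, so {Ward, Diagnosis, Age} → PatientID does not hold.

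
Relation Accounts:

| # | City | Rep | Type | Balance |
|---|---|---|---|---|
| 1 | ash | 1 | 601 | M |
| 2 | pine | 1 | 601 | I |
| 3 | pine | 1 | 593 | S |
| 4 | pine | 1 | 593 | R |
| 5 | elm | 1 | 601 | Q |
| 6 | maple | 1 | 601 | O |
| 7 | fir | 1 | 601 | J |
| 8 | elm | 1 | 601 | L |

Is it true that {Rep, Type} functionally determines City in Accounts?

(Rep=1, Type=601): rows 1, 2, 5, 6, 7, 8 → City takes values {ash, pine, elm, maple, fir} — violation
(Rep=1, Type=593): rows 3, 4 → City = pine, pine ✓
Two rows agree on {Rep, Type} but differ on City, so {Rep, Type} -> City does not hold.

No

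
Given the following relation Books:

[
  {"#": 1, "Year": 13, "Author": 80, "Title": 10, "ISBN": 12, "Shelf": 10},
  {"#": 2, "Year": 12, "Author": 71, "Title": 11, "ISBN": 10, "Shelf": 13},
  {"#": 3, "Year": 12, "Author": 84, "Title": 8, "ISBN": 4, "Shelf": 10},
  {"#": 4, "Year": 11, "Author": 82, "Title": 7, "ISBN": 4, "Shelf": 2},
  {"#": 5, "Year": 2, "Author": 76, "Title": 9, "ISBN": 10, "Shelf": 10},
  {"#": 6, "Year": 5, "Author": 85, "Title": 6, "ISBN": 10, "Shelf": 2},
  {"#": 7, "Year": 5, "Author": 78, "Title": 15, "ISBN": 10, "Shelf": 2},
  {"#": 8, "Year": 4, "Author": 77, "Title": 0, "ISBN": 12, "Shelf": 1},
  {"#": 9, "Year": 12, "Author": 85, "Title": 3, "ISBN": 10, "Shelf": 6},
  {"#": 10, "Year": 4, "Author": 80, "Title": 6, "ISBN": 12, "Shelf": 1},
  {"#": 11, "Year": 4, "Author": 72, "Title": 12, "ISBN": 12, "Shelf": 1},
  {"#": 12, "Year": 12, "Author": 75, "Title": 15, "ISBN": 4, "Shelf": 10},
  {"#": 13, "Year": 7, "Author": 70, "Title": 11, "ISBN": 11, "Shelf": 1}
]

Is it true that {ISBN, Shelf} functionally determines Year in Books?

(ISBN=12, Shelf=10): row 1 → Year = 13 ✓
(ISBN=10, Shelf=13): row 2 → Year = 12 ✓
(ISBN=4, Shelf=10): rows 3, 12 → Year = 12, 12 ✓
(ISBN=4, Shelf=2): row 4 → Year = 11 ✓
(ISBN=10, Shelf=10): row 5 → Year = 2 ✓
(ISBN=10, Shelf=2): rows 6, 7 → Year = 5, 5 ✓
(ISBN=12, Shelf=1): rows 8, 10, 11 → Year = 4, 4, 4 ✓
(ISBN=10, Shelf=6): row 9 → Year = 12 ✓
(ISBN=11, Shelf=1): row 13 → Year = 7 ✓
Every {ISBN, Shelf} value is associated with a single Year value, so {ISBN, Shelf} -> Year holds.

Yes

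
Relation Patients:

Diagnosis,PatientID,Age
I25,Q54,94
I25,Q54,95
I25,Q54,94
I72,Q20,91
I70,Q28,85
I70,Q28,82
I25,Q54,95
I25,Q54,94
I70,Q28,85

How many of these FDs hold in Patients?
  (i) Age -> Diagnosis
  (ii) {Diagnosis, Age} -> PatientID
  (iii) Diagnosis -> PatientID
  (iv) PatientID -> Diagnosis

4

(i) Age -> Diagnosis: every LHS value maps to a single RHS value — holds.
(ii) {Diagnosis, Age} -> PatientID: every LHS value maps to a single RHS value — holds.
(iii) Diagnosis -> PatientID: every LHS value maps to a single RHS value — holds.
(iv) PatientID -> Diagnosis: every LHS value maps to a single RHS value — holds.
4 of the 4 dependencies hold.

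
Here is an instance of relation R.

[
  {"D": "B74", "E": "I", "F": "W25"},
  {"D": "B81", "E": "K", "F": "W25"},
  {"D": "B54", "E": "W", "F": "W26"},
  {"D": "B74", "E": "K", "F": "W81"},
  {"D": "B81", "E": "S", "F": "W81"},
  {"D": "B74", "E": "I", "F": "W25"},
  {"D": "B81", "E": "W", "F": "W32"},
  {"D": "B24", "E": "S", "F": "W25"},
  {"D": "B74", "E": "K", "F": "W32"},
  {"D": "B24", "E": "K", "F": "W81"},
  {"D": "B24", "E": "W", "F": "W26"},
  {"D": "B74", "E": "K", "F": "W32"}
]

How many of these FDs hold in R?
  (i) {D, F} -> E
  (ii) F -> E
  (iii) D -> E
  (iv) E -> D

1

(i) {D, F} -> E: every LHS value maps to a single RHS value — holds.
(ii) F -> E: F=W25: 4 rows → E takes values {I, K, S} — violation; F=W81: 3 rows → E takes values {K, S} — violation; F=W32: 3 rows → E takes values {W, K} — violation — fails.
(iii) D -> E: D=B74: 5 rows → E takes values {I, K} — violation; D=B81: 3 rows → E takes values {K, S, W} — violation; D=B24: 3 rows → E takes values {S, K, W} — violation — fails.
(iv) E -> D: E=K: 5 rows → D takes values {B81, B74, B24} — violation; E=W: 3 rows → D takes values {B54, B81, B24} — violation; E=S: 2 rows → D takes values {B81, B24} — violation — fails.
1 of the 4 dependencies holds.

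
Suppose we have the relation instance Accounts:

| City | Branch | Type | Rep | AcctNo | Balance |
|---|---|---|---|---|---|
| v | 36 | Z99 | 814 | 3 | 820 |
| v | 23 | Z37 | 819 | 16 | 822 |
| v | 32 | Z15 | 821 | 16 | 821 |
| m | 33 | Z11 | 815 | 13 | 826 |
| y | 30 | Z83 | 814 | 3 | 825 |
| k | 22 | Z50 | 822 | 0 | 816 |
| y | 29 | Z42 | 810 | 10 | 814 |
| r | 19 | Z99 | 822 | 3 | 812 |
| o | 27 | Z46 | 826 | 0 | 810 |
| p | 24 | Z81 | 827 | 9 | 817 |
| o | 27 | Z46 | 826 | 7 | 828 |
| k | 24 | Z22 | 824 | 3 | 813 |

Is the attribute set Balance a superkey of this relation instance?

Yes

All 12 rows have distinct Balance values, so Balance → (all attributes) holds and Balance is a superkey.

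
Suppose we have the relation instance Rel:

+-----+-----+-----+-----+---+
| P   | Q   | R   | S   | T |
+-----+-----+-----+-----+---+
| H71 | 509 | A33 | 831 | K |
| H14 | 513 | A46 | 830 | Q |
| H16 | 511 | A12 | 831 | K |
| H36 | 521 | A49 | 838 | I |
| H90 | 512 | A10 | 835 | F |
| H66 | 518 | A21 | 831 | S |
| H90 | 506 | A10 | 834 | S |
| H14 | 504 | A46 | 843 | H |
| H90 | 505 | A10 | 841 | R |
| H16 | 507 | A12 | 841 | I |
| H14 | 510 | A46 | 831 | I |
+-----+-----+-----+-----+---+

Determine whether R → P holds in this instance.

R=A33: 1 row → P = H71 ✓
R=A46: 3 rows → P = H14, H14, H14 ✓
R=A12: 2 rows → P = H16, H16 ✓
R=A49: 1 row → P = H36 ✓
R=A10: 3 rows → P = H90, H90, H90 ✓
R=A21: 1 row → P = H66 ✓
Every R value is associated with a single P value, so R → P holds.

Yes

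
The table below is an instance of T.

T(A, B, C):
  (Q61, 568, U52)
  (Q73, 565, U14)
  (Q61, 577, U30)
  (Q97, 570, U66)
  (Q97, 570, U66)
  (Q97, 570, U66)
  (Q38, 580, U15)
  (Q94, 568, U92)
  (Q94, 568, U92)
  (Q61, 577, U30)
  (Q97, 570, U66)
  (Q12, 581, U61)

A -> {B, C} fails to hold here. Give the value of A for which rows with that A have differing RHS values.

Q61

A=Q61: 3 rows → {B,C} takes values {(568, U52), (577, U30)} — violation
A=Q73: 1 row → {B,C} = (565, U14) ✓
A=Q97: 4 rows → {B,C} = (570, U66), (570, U66), (570, U66), (570, U66) ✓
A=Q38: 1 row → {B,C} = (580, U15) ✓
A=Q94: 2 rows → {B,C} = (568, U92), (568, U92) ✓
A=Q12: 1 row → {B,C} = (581, U61) ✓
The only A value with inconsistent RHS is A=Q61.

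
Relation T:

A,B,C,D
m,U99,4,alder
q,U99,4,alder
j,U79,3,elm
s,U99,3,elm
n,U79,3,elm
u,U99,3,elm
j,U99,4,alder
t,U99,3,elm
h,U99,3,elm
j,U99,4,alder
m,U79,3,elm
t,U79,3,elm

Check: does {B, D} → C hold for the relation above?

Yes

(B=U99, D=alder): 4 rows → C = 4, 4, 4, 4 ✓
(B=U79, D=elm): 4 rows → C = 3, 3, 3, 3 ✓
(B=U99, D=elm): 4 rows → C = 3, 3, 3, 3 ✓
Every {B, D} value is associated with a single C value, so {B, D} → C holds.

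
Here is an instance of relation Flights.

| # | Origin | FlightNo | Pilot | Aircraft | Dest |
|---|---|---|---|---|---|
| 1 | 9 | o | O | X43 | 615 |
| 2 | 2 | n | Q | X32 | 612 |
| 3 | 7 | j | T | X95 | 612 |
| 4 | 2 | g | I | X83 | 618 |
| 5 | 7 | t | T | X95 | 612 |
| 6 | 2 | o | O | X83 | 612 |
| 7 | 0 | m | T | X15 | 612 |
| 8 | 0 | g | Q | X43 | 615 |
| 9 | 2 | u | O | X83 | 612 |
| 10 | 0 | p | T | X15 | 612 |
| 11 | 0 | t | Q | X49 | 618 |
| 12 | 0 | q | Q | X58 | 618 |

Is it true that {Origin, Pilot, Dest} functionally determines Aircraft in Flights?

No

(Origin=9, Pilot=O, Dest=615): row 1 → Aircraft = X43 ✓
(Origin=2, Pilot=Q, Dest=612): row 2 → Aircraft = X32 ✓
(Origin=7, Pilot=T, Dest=612): rows 3, 5 → Aircraft = X95, X95 ✓
(Origin=2, Pilot=I, Dest=618): row 4 → Aircraft = X83 ✓
(Origin=2, Pilot=O, Dest=612): rows 6, 9 → Aircraft = X83, X83 ✓
(Origin=0, Pilot=T, Dest=612): rows 7, 10 → Aircraft = X15, X15 ✓
(Origin=0, Pilot=Q, Dest=615): row 8 → Aircraft = X43 ✓
(Origin=0, Pilot=Q, Dest=618): rows 11, 12 → Aircraft takes values {X49, X58} — violation
Two rows agree on {Origin, Pilot, Dest} but differ on Aircraft, so {Origin, Pilot, Dest} -> Aircraft does not hold.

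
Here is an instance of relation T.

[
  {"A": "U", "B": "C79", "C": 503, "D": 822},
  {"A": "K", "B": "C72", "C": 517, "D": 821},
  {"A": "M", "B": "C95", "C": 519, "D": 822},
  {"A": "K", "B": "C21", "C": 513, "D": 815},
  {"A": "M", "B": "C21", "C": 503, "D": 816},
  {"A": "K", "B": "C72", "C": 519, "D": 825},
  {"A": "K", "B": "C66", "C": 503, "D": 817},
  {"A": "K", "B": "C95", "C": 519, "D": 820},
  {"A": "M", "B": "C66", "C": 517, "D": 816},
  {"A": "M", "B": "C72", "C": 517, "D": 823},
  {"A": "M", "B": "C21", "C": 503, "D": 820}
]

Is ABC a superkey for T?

No

Two distinct rows share (A=M, B=C21, C=503), so ABC does not determine every attribute — not a superkey.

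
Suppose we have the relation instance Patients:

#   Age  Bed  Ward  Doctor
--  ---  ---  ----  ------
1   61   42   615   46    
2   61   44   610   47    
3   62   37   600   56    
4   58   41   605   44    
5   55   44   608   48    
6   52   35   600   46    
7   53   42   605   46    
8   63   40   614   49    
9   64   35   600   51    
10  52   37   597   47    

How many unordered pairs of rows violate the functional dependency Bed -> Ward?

Bed=42: violating pairs (1,7) — 1 pair.
Bed=44: violating pairs (2,5) — 1 pair.
Bed=37: violating pairs (3,10) — 1 pair.
Bed=35: all 2 rows agree on Ward — 0 pairs.

3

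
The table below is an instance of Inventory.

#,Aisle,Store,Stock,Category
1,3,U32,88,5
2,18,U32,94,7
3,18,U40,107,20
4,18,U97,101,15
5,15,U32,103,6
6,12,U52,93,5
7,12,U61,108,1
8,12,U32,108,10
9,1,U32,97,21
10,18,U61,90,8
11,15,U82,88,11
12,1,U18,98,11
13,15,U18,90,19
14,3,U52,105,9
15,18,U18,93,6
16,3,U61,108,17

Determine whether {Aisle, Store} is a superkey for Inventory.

Yes

All 16 rows have distinct {Aisle, Store} values, so {Aisle, Store} → (all attributes) holds and {Aisle, Store} is a superkey.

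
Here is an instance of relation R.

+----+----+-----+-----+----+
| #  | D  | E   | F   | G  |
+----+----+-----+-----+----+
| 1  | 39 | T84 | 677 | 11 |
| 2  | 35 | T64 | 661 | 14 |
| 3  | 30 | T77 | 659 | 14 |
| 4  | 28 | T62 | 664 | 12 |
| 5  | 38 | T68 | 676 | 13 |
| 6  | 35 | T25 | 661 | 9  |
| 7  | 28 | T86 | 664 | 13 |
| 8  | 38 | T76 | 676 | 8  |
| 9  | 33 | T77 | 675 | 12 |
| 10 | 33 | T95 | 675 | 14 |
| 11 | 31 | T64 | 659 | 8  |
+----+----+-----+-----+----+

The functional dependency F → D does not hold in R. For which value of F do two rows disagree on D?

F=677: row 1 → D = 39 ✓
F=661: rows 2, 6 → D = 35, 35 ✓
F=659: rows 3, 11 → D takes values {30, 31} — violation
F=664: rows 4, 7 → D = 28, 28 ✓
F=676: rows 5, 8 → D = 38, 38 ✓
F=675: rows 9, 10 → D = 33, 33 ✓
The only F value with inconsistent D is F=659.

659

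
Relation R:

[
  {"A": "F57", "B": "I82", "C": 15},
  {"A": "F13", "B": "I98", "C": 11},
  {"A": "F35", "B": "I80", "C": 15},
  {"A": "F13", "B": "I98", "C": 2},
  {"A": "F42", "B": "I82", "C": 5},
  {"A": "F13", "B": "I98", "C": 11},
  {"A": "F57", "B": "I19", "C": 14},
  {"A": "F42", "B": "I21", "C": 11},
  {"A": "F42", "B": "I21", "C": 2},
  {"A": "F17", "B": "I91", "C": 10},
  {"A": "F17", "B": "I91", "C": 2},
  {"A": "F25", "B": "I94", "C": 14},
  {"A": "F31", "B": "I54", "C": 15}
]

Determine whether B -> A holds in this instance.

B=I82: 2 rows → A takes values {F57, F42} — violation
B=I98: 3 rows → A = F13, F13, F13 ✓
B=I80: 1 row → A = F35 ✓
B=I19: 1 row → A = F57 ✓
B=I21: 2 rows → A = F42, F42 ✓
B=I91: 2 rows → A = F17, F17 ✓
B=I94: 1 row → A = F25 ✓
B=I54: 1 row → A = F31 ✓
Two rows agree on B but differ on A, so B -> A does not hold.

No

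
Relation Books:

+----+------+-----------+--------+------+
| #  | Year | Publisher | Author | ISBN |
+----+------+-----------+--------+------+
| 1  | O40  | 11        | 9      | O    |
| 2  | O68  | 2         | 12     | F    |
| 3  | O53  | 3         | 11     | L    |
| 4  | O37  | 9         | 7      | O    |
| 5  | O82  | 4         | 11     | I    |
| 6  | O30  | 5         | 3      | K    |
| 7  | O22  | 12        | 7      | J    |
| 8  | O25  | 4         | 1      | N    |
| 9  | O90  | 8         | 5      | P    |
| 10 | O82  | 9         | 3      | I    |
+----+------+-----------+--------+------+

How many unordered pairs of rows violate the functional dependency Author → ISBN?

3

Author=11: violating pairs (3,5) — 1 pair.
Author=7: violating pairs (4,7) — 1 pair.
Author=3: violating pairs (6,10) — 1 pair.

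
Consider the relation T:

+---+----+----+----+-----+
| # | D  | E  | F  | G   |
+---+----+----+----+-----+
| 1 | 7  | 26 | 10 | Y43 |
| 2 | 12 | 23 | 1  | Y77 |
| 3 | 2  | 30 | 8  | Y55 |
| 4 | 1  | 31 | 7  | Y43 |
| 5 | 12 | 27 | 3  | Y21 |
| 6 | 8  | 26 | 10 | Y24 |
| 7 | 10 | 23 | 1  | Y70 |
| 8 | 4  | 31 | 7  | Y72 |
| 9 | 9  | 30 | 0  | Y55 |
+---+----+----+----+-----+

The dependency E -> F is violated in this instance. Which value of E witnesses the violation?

E=26: rows 1, 6 → F = 10, 10 ✓
E=23: rows 2, 7 → F = 1, 1 ✓
E=30: rows 3, 9 → F takes values {8, 0} — violation
E=31: rows 4, 8 → F = 7, 7 ✓
E=27: row 5 → F = 3 ✓
The only E value with inconsistent F is E=30.

30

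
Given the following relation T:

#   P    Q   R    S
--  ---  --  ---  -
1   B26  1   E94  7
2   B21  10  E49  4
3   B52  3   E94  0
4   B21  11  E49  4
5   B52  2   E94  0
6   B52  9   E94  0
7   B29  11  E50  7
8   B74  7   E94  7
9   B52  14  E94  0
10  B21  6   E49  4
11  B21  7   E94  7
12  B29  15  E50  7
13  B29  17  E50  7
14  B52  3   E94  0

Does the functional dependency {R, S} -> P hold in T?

(R=E94, S=7): rows 1, 8, 11 → P takes values {B26, B74, B21} — violation
(R=E49, S=4): rows 2, 4, 10 → P = B21, B21, B21 ✓
(R=E94, S=0): rows 3, 5, 6, 9, 14 → P = B52, B52, B52, B52, B52 ✓
(R=E50, S=7): rows 7, 12, 13 → P = B29, B29, B29 ✓
Two rows agree on {R, S} but differ on P, so {R, S} -> P does not hold.

No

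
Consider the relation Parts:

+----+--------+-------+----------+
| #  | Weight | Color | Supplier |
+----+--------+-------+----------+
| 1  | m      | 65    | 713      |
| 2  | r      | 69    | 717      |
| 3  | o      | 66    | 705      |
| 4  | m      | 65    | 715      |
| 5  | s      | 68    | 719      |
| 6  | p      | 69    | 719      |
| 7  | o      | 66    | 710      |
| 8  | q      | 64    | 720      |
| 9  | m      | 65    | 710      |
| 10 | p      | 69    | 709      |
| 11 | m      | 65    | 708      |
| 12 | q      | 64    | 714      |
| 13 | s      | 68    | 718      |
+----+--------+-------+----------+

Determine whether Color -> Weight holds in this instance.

Color=65: rows 1, 4, 9, 11 → Weight = m, m, m, m ✓
Color=69: rows 2, 6, 10 → Weight takes values {r, p} — violation
Color=66: rows 3, 7 → Weight = o, o ✓
Color=68: rows 5, 13 → Weight = s, s ✓
Color=64: rows 8, 12 → Weight = q, q ✓
Two rows agree on Color but differ on Weight, so Color -> Weight does not hold.

No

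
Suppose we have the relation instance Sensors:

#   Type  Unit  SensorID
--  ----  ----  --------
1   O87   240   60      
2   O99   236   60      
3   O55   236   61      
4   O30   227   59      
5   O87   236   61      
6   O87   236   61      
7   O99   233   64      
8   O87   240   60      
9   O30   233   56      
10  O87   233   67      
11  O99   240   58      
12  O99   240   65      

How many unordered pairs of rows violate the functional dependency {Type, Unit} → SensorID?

1

(Type=O87, Unit=240): all 2 rows agree on SensorID — 0 pairs.
(Type=O87, Unit=236): all 2 rows agree on SensorID — 0 pairs.
(Type=O99, Unit=240): violating pairs (11,12) — 1 pair.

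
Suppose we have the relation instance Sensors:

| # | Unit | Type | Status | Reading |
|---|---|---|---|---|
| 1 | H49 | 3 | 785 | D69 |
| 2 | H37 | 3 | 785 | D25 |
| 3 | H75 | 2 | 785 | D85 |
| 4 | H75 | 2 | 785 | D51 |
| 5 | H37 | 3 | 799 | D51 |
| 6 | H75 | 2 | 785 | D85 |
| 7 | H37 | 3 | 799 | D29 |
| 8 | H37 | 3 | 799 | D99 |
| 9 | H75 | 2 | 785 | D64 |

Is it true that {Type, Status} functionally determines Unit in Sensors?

(Type=3, Status=785): rows 1, 2 → Unit takes values {H49, H37} — violation
(Type=2, Status=785): rows 3, 4, 6, 9 → Unit = H75, H75, H75, H75 ✓
(Type=3, Status=799): rows 5, 7, 8 → Unit = H37, H37, H37 ✓
Two rows agree on {Type, Status} but differ on Unit, so {Type, Status} → Unit does not hold.

No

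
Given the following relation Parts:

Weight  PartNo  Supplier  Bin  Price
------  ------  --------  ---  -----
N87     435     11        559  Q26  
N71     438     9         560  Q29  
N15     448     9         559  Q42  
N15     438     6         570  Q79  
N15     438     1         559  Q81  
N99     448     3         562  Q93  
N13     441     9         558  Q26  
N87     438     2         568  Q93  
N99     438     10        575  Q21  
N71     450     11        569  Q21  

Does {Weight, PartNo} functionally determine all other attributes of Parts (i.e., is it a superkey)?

Two distinct rows share (Weight=N15, PartNo=438), so {Weight, PartNo} does not determine every attribute — not a superkey.

No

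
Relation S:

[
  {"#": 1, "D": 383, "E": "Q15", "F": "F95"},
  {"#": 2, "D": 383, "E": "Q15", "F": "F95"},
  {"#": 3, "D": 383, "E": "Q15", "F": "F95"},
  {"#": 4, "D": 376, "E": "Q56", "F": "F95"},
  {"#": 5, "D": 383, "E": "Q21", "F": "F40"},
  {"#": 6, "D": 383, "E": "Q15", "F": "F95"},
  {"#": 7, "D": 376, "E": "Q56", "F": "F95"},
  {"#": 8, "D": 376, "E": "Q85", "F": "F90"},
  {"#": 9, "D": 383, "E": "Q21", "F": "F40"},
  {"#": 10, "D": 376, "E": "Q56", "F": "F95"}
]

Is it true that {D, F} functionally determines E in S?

Yes

(D=383, F=F95): rows 1, 2, 3, 6 → E = Q15, Q15, Q15, Q15 ✓
(D=376, F=F95): rows 4, 7, 10 → E = Q56, Q56, Q56 ✓
(D=383, F=F40): rows 5, 9 → E = Q21, Q21 ✓
(D=376, F=F90): row 8 → E = Q85 ✓
Every {D, F} value is associated with a single E value, so {D, F} → E holds.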